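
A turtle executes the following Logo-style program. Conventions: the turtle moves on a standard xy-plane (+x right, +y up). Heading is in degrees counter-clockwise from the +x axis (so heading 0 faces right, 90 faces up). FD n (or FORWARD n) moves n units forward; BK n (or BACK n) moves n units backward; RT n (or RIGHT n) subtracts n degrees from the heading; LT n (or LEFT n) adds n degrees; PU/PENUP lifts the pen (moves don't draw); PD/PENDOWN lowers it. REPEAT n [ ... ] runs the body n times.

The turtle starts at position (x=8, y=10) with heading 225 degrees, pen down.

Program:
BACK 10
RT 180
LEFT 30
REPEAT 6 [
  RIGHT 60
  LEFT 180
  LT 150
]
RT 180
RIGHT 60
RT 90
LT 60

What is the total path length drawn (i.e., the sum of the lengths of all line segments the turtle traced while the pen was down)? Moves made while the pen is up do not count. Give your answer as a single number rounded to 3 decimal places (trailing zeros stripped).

Answer: 10

Derivation:
Executing turtle program step by step:
Start: pos=(8,10), heading=225, pen down
BK 10: (8,10) -> (15.071,17.071) [heading=225, draw]
RT 180: heading 225 -> 45
LT 30: heading 45 -> 75
REPEAT 6 [
  -- iteration 1/6 --
  RT 60: heading 75 -> 15
  LT 180: heading 15 -> 195
  LT 150: heading 195 -> 345
  -- iteration 2/6 --
  RT 60: heading 345 -> 285
  LT 180: heading 285 -> 105
  LT 150: heading 105 -> 255
  -- iteration 3/6 --
  RT 60: heading 255 -> 195
  LT 180: heading 195 -> 15
  LT 150: heading 15 -> 165
  -- iteration 4/6 --
  RT 60: heading 165 -> 105
  LT 180: heading 105 -> 285
  LT 150: heading 285 -> 75
  -- iteration 5/6 --
  RT 60: heading 75 -> 15
  LT 180: heading 15 -> 195
  LT 150: heading 195 -> 345
  -- iteration 6/6 --
  RT 60: heading 345 -> 285
  LT 180: heading 285 -> 105
  LT 150: heading 105 -> 255
]
RT 180: heading 255 -> 75
RT 60: heading 75 -> 15
RT 90: heading 15 -> 285
LT 60: heading 285 -> 345
Final: pos=(15.071,17.071), heading=345, 1 segment(s) drawn

Segment lengths:
  seg 1: (8,10) -> (15.071,17.071), length = 10
Total = 10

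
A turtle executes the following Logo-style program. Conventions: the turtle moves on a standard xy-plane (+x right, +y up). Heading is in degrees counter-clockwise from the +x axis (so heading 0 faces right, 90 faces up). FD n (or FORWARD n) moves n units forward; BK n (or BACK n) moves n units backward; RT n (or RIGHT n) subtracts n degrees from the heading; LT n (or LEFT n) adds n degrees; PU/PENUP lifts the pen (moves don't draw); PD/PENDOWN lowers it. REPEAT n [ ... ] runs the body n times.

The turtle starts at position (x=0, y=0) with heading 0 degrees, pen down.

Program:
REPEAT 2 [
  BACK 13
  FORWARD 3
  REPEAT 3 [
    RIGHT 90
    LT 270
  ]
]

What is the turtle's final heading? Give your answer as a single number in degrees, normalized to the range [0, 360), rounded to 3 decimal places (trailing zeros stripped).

Executing turtle program step by step:
Start: pos=(0,0), heading=0, pen down
REPEAT 2 [
  -- iteration 1/2 --
  BK 13: (0,0) -> (-13,0) [heading=0, draw]
  FD 3: (-13,0) -> (-10,0) [heading=0, draw]
  REPEAT 3 [
    -- iteration 1/3 --
    RT 90: heading 0 -> 270
    LT 270: heading 270 -> 180
    -- iteration 2/3 --
    RT 90: heading 180 -> 90
    LT 270: heading 90 -> 0
    -- iteration 3/3 --
    RT 90: heading 0 -> 270
    LT 270: heading 270 -> 180
  ]
  -- iteration 2/2 --
  BK 13: (-10,0) -> (3,0) [heading=180, draw]
  FD 3: (3,0) -> (0,0) [heading=180, draw]
  REPEAT 3 [
    -- iteration 1/3 --
    RT 90: heading 180 -> 90
    LT 270: heading 90 -> 0
    -- iteration 2/3 --
    RT 90: heading 0 -> 270
    LT 270: heading 270 -> 180
    -- iteration 3/3 --
    RT 90: heading 180 -> 90
    LT 270: heading 90 -> 0
  ]
]
Final: pos=(0,0), heading=0, 4 segment(s) drawn

Answer: 0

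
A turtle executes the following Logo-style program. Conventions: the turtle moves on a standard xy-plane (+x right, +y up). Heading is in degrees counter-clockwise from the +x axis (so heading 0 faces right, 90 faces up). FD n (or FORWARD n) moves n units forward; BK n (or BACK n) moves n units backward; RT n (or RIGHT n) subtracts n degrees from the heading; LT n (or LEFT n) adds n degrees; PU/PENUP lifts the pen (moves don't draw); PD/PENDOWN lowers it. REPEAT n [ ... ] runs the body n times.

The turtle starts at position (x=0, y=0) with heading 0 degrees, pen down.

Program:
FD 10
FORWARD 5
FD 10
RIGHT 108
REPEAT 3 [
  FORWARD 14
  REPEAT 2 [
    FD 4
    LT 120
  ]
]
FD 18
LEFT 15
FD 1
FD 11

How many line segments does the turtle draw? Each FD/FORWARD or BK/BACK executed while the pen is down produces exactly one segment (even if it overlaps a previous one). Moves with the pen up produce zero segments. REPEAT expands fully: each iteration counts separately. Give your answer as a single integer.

Answer: 15

Derivation:
Executing turtle program step by step:
Start: pos=(0,0), heading=0, pen down
FD 10: (0,0) -> (10,0) [heading=0, draw]
FD 5: (10,0) -> (15,0) [heading=0, draw]
FD 10: (15,0) -> (25,0) [heading=0, draw]
RT 108: heading 0 -> 252
REPEAT 3 [
  -- iteration 1/3 --
  FD 14: (25,0) -> (20.674,-13.315) [heading=252, draw]
  REPEAT 2 [
    -- iteration 1/2 --
    FD 4: (20.674,-13.315) -> (19.438,-17.119) [heading=252, draw]
    LT 120: heading 252 -> 12
    -- iteration 2/2 --
    FD 4: (19.438,-17.119) -> (23.35,-16.287) [heading=12, draw]
    LT 120: heading 12 -> 132
  ]
  -- iteration 2/3 --
  FD 14: (23.35,-16.287) -> (13.982,-5.883) [heading=132, draw]
  REPEAT 2 [
    -- iteration 1/2 --
    FD 4: (13.982,-5.883) -> (11.306,-2.911) [heading=132, draw]
    LT 120: heading 132 -> 252
    -- iteration 2/2 --
    FD 4: (11.306,-2.911) -> (10.07,-6.715) [heading=252, draw]
    LT 120: heading 252 -> 12
  ]
  -- iteration 3/3 --
  FD 14: (10.07,-6.715) -> (23.764,-3.804) [heading=12, draw]
  REPEAT 2 [
    -- iteration 1/2 --
    FD 4: (23.764,-3.804) -> (27.677,-2.973) [heading=12, draw]
    LT 120: heading 12 -> 132
    -- iteration 2/2 --
    FD 4: (27.677,-2.973) -> (25,0) [heading=132, draw]
    LT 120: heading 132 -> 252
  ]
]
FD 18: (25,0) -> (19.438,-17.119) [heading=252, draw]
LT 15: heading 252 -> 267
FD 1: (19.438,-17.119) -> (19.385,-18.118) [heading=267, draw]
FD 11: (19.385,-18.118) -> (18.81,-29.103) [heading=267, draw]
Final: pos=(18.81,-29.103), heading=267, 15 segment(s) drawn
Segments drawn: 15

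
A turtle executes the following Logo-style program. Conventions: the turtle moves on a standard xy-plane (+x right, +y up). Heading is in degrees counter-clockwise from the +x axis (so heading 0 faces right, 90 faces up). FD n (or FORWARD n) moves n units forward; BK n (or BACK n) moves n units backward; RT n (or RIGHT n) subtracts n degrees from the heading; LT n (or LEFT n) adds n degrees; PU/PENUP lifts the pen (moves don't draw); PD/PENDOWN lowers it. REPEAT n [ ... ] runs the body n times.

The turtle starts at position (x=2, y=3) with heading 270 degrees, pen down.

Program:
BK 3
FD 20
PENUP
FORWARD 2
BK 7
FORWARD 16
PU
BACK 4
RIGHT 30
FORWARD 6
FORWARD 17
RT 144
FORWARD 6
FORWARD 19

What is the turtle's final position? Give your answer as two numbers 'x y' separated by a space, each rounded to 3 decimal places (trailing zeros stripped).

Answer: -12.113 -16.056

Derivation:
Executing turtle program step by step:
Start: pos=(2,3), heading=270, pen down
BK 3: (2,3) -> (2,6) [heading=270, draw]
FD 20: (2,6) -> (2,-14) [heading=270, draw]
PU: pen up
FD 2: (2,-14) -> (2,-16) [heading=270, move]
BK 7: (2,-16) -> (2,-9) [heading=270, move]
FD 16: (2,-9) -> (2,-25) [heading=270, move]
PU: pen up
BK 4: (2,-25) -> (2,-21) [heading=270, move]
RT 30: heading 270 -> 240
FD 6: (2,-21) -> (-1,-26.196) [heading=240, move]
FD 17: (-1,-26.196) -> (-9.5,-40.919) [heading=240, move]
RT 144: heading 240 -> 96
FD 6: (-9.5,-40.919) -> (-10.127,-34.951) [heading=96, move]
FD 19: (-10.127,-34.951) -> (-12.113,-16.056) [heading=96, move]
Final: pos=(-12.113,-16.056), heading=96, 2 segment(s) drawn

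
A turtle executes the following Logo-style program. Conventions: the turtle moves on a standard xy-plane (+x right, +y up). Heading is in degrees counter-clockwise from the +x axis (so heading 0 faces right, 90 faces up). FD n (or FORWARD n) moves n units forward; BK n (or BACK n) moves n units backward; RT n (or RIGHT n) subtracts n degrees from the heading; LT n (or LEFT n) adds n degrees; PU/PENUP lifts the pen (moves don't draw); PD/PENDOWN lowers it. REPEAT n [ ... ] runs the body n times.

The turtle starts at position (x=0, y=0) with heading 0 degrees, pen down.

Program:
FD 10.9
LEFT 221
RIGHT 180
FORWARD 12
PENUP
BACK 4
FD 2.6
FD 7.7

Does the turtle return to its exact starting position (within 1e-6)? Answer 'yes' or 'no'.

Executing turtle program step by step:
Start: pos=(0,0), heading=0, pen down
FD 10.9: (0,0) -> (10.9,0) [heading=0, draw]
LT 221: heading 0 -> 221
RT 180: heading 221 -> 41
FD 12: (10.9,0) -> (19.957,7.873) [heading=41, draw]
PU: pen up
BK 4: (19.957,7.873) -> (16.938,5.248) [heading=41, move]
FD 2.6: (16.938,5.248) -> (18.9,6.954) [heading=41, move]
FD 7.7: (18.9,6.954) -> (24.711,12.006) [heading=41, move]
Final: pos=(24.711,12.006), heading=41, 2 segment(s) drawn

Start position: (0, 0)
Final position: (24.711, 12.006)
Distance = 27.473; >= 1e-6 -> NOT closed

Answer: no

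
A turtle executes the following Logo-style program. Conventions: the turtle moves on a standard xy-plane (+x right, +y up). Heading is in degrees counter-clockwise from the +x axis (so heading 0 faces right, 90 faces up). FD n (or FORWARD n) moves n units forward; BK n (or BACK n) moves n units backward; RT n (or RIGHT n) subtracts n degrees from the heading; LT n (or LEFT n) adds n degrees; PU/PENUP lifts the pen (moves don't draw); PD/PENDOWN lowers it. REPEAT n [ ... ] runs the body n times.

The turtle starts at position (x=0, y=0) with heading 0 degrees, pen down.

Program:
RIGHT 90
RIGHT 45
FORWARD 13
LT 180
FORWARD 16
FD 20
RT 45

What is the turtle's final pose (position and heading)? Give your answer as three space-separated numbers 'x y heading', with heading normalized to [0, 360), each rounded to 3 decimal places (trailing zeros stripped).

Answer: 16.263 16.263 0

Derivation:
Executing turtle program step by step:
Start: pos=(0,0), heading=0, pen down
RT 90: heading 0 -> 270
RT 45: heading 270 -> 225
FD 13: (0,0) -> (-9.192,-9.192) [heading=225, draw]
LT 180: heading 225 -> 45
FD 16: (-9.192,-9.192) -> (2.121,2.121) [heading=45, draw]
FD 20: (2.121,2.121) -> (16.263,16.263) [heading=45, draw]
RT 45: heading 45 -> 0
Final: pos=(16.263,16.263), heading=0, 3 segment(s) drawn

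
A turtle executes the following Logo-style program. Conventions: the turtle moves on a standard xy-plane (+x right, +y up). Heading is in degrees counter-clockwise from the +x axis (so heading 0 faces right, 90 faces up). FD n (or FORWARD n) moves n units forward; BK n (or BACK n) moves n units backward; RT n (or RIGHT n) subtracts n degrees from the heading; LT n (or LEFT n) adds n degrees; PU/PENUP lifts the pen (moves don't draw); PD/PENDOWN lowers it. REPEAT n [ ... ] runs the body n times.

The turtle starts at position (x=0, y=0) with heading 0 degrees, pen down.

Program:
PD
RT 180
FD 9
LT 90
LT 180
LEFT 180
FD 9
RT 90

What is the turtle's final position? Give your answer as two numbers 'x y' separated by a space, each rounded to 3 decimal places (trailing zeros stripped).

Executing turtle program step by step:
Start: pos=(0,0), heading=0, pen down
PD: pen down
RT 180: heading 0 -> 180
FD 9: (0,0) -> (-9,0) [heading=180, draw]
LT 90: heading 180 -> 270
LT 180: heading 270 -> 90
LT 180: heading 90 -> 270
FD 9: (-9,0) -> (-9,-9) [heading=270, draw]
RT 90: heading 270 -> 180
Final: pos=(-9,-9), heading=180, 2 segment(s) drawn

Answer: -9 -9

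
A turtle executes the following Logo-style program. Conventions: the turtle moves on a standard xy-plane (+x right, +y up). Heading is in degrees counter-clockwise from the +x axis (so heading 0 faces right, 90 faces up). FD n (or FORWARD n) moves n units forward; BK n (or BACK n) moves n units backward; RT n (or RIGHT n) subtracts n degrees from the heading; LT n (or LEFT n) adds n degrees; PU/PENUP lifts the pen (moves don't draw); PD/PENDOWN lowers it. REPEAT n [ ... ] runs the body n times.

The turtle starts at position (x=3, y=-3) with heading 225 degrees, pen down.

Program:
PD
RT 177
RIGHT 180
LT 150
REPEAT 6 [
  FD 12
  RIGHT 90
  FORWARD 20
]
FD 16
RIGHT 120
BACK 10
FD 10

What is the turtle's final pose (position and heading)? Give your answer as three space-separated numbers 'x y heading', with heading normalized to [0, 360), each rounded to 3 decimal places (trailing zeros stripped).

Executing turtle program step by step:
Start: pos=(3,-3), heading=225, pen down
PD: pen down
RT 177: heading 225 -> 48
RT 180: heading 48 -> 228
LT 150: heading 228 -> 18
REPEAT 6 [
  -- iteration 1/6 --
  FD 12: (3,-3) -> (14.413,0.708) [heading=18, draw]
  RT 90: heading 18 -> 288
  FD 20: (14.413,0.708) -> (20.593,-18.313) [heading=288, draw]
  -- iteration 2/6 --
  FD 12: (20.593,-18.313) -> (24.301,-29.726) [heading=288, draw]
  RT 90: heading 288 -> 198
  FD 20: (24.301,-29.726) -> (5.28,-35.906) [heading=198, draw]
  -- iteration 3/6 --
  FD 12: (5.28,-35.906) -> (-6.133,-39.614) [heading=198, draw]
  RT 90: heading 198 -> 108
  FD 20: (-6.133,-39.614) -> (-12.313,-20.593) [heading=108, draw]
  -- iteration 4/6 --
  FD 12: (-12.313,-20.593) -> (-16.021,-9.18) [heading=108, draw]
  RT 90: heading 108 -> 18
  FD 20: (-16.021,-9.18) -> (3,-3) [heading=18, draw]
  -- iteration 5/6 --
  FD 12: (3,-3) -> (14.413,0.708) [heading=18, draw]
  RT 90: heading 18 -> 288
  FD 20: (14.413,0.708) -> (20.593,-18.313) [heading=288, draw]
  -- iteration 6/6 --
  FD 12: (20.593,-18.313) -> (24.301,-29.726) [heading=288, draw]
  RT 90: heading 288 -> 198
  FD 20: (24.301,-29.726) -> (5.28,-35.906) [heading=198, draw]
]
FD 16: (5.28,-35.906) -> (-9.937,-40.85) [heading=198, draw]
RT 120: heading 198 -> 78
BK 10: (-9.937,-40.85) -> (-12.016,-50.632) [heading=78, draw]
FD 10: (-12.016,-50.632) -> (-9.937,-40.85) [heading=78, draw]
Final: pos=(-9.937,-40.85), heading=78, 15 segment(s) drawn

Answer: -9.937 -40.85 78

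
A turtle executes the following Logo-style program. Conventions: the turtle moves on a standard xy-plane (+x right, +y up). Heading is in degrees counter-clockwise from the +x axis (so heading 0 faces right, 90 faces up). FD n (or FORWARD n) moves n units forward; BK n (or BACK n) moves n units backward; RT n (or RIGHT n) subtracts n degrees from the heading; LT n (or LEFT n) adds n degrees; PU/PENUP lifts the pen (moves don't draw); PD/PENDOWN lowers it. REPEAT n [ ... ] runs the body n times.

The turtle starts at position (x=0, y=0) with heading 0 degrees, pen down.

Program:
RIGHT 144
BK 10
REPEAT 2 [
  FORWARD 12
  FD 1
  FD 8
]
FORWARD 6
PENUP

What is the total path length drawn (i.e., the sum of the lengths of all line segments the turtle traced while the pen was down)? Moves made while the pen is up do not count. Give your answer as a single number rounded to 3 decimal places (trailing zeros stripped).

Answer: 58

Derivation:
Executing turtle program step by step:
Start: pos=(0,0), heading=0, pen down
RT 144: heading 0 -> 216
BK 10: (0,0) -> (8.09,5.878) [heading=216, draw]
REPEAT 2 [
  -- iteration 1/2 --
  FD 12: (8.09,5.878) -> (-1.618,-1.176) [heading=216, draw]
  FD 1: (-1.618,-1.176) -> (-2.427,-1.763) [heading=216, draw]
  FD 8: (-2.427,-1.763) -> (-8.899,-6.466) [heading=216, draw]
  -- iteration 2/2 --
  FD 12: (-8.899,-6.466) -> (-18.607,-13.519) [heading=216, draw]
  FD 1: (-18.607,-13.519) -> (-19.416,-14.107) [heading=216, draw]
  FD 8: (-19.416,-14.107) -> (-25.889,-18.809) [heading=216, draw]
]
FD 6: (-25.889,-18.809) -> (-30.743,-22.336) [heading=216, draw]
PU: pen up
Final: pos=(-30.743,-22.336), heading=216, 8 segment(s) drawn

Segment lengths:
  seg 1: (0,0) -> (8.09,5.878), length = 10
  seg 2: (8.09,5.878) -> (-1.618,-1.176), length = 12
  seg 3: (-1.618,-1.176) -> (-2.427,-1.763), length = 1
  seg 4: (-2.427,-1.763) -> (-8.899,-6.466), length = 8
  seg 5: (-8.899,-6.466) -> (-18.607,-13.519), length = 12
  seg 6: (-18.607,-13.519) -> (-19.416,-14.107), length = 1
  seg 7: (-19.416,-14.107) -> (-25.889,-18.809), length = 8
  seg 8: (-25.889,-18.809) -> (-30.743,-22.336), length = 6
Total = 58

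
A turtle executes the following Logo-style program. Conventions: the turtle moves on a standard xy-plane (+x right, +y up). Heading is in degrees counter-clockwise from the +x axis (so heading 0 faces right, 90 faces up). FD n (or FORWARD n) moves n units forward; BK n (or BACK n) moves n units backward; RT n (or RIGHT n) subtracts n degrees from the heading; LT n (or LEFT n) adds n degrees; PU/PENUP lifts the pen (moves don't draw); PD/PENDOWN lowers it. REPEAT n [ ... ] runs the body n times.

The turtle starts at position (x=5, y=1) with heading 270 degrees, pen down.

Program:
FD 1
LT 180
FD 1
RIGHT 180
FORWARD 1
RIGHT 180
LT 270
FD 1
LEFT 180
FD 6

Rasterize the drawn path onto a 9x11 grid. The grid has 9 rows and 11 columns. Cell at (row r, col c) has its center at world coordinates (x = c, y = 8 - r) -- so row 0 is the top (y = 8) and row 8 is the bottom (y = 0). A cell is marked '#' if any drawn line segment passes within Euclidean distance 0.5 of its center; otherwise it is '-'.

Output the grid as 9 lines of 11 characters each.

Answer: -----------
-----------
-----------
-----------
-----------
-----------
-----------
-----#-----
#######----

Derivation:
Segment 0: (5,1) -> (5,0)
Segment 1: (5,0) -> (5,1)
Segment 2: (5,1) -> (5,0)
Segment 3: (5,0) -> (6,-0)
Segment 4: (6,-0) -> (0,0)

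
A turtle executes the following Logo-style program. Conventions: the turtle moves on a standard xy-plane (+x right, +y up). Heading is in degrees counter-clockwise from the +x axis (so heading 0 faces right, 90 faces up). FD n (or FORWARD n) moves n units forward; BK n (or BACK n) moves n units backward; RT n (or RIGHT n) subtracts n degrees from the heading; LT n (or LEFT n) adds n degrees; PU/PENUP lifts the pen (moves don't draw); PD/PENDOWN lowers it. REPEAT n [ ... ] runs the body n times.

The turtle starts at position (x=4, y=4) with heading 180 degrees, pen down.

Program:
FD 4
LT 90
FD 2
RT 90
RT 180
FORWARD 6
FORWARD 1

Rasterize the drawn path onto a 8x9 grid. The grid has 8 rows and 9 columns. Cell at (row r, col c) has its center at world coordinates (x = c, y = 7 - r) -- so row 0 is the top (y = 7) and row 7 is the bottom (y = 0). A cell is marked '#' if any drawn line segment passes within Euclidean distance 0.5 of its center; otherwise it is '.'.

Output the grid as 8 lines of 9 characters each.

Answer: .........
.........
.........
#####....
#........
########.
.........
.........

Derivation:
Segment 0: (4,4) -> (0,4)
Segment 1: (0,4) -> (-0,2)
Segment 2: (-0,2) -> (6,2)
Segment 3: (6,2) -> (7,2)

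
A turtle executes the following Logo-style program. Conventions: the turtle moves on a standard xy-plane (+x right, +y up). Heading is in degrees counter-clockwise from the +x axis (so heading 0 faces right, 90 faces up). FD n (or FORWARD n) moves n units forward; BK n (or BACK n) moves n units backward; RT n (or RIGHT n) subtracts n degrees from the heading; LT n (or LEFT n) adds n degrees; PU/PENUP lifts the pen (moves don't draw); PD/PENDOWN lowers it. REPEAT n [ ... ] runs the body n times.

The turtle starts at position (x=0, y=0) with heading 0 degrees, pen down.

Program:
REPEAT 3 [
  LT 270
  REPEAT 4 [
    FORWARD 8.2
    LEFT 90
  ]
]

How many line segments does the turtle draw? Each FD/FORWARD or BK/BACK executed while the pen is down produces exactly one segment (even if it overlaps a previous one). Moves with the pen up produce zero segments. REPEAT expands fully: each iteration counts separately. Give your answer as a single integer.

Executing turtle program step by step:
Start: pos=(0,0), heading=0, pen down
REPEAT 3 [
  -- iteration 1/3 --
  LT 270: heading 0 -> 270
  REPEAT 4 [
    -- iteration 1/4 --
    FD 8.2: (0,0) -> (0,-8.2) [heading=270, draw]
    LT 90: heading 270 -> 0
    -- iteration 2/4 --
    FD 8.2: (0,-8.2) -> (8.2,-8.2) [heading=0, draw]
    LT 90: heading 0 -> 90
    -- iteration 3/4 --
    FD 8.2: (8.2,-8.2) -> (8.2,0) [heading=90, draw]
    LT 90: heading 90 -> 180
    -- iteration 4/4 --
    FD 8.2: (8.2,0) -> (0,0) [heading=180, draw]
    LT 90: heading 180 -> 270
  ]
  -- iteration 2/3 --
  LT 270: heading 270 -> 180
  REPEAT 4 [
    -- iteration 1/4 --
    FD 8.2: (0,0) -> (-8.2,0) [heading=180, draw]
    LT 90: heading 180 -> 270
    -- iteration 2/4 --
    FD 8.2: (-8.2,0) -> (-8.2,-8.2) [heading=270, draw]
    LT 90: heading 270 -> 0
    -- iteration 3/4 --
    FD 8.2: (-8.2,-8.2) -> (0,-8.2) [heading=0, draw]
    LT 90: heading 0 -> 90
    -- iteration 4/4 --
    FD 8.2: (0,-8.2) -> (0,0) [heading=90, draw]
    LT 90: heading 90 -> 180
  ]
  -- iteration 3/3 --
  LT 270: heading 180 -> 90
  REPEAT 4 [
    -- iteration 1/4 --
    FD 8.2: (0,0) -> (0,8.2) [heading=90, draw]
    LT 90: heading 90 -> 180
    -- iteration 2/4 --
    FD 8.2: (0,8.2) -> (-8.2,8.2) [heading=180, draw]
    LT 90: heading 180 -> 270
    -- iteration 3/4 --
    FD 8.2: (-8.2,8.2) -> (-8.2,0) [heading=270, draw]
    LT 90: heading 270 -> 0
    -- iteration 4/4 --
    FD 8.2: (-8.2,0) -> (0,0) [heading=0, draw]
    LT 90: heading 0 -> 90
  ]
]
Final: pos=(0,0), heading=90, 12 segment(s) drawn
Segments drawn: 12

Answer: 12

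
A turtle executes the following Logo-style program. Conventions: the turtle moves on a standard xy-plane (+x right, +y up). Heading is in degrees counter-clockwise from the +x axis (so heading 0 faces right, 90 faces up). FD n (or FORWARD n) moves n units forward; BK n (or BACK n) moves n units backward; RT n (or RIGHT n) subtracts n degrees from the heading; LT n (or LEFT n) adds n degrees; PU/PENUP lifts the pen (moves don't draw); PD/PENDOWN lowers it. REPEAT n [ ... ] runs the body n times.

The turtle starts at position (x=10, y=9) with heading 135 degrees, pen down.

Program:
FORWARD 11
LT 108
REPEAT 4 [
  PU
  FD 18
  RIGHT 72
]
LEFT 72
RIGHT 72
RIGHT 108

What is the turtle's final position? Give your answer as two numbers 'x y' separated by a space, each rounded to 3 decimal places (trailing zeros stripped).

Answer: -10.506 29.506

Derivation:
Executing turtle program step by step:
Start: pos=(10,9), heading=135, pen down
FD 11: (10,9) -> (2.222,16.778) [heading=135, draw]
LT 108: heading 135 -> 243
REPEAT 4 [
  -- iteration 1/4 --
  PU: pen up
  FD 18: (2.222,16.778) -> (-5.95,0.74) [heading=243, move]
  RT 72: heading 243 -> 171
  -- iteration 2/4 --
  PU: pen up
  FD 18: (-5.95,0.74) -> (-23.728,3.556) [heading=171, move]
  RT 72: heading 171 -> 99
  -- iteration 3/4 --
  PU: pen up
  FD 18: (-23.728,3.556) -> (-26.544,21.334) [heading=99, move]
  RT 72: heading 99 -> 27
  -- iteration 4/4 --
  PU: pen up
  FD 18: (-26.544,21.334) -> (-10.506,29.506) [heading=27, move]
  RT 72: heading 27 -> 315
]
LT 72: heading 315 -> 27
RT 72: heading 27 -> 315
RT 108: heading 315 -> 207
Final: pos=(-10.506,29.506), heading=207, 1 segment(s) drawn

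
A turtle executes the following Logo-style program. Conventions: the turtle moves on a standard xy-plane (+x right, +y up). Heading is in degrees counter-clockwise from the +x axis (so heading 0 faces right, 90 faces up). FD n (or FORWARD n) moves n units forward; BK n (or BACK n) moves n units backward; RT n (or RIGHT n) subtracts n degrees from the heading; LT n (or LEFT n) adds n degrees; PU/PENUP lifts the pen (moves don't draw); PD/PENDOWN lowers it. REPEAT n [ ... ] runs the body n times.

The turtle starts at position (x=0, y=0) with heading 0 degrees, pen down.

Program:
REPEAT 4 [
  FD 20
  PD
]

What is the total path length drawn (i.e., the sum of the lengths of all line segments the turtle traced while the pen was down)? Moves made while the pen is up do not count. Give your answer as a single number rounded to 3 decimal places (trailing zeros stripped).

Executing turtle program step by step:
Start: pos=(0,0), heading=0, pen down
REPEAT 4 [
  -- iteration 1/4 --
  FD 20: (0,0) -> (20,0) [heading=0, draw]
  PD: pen down
  -- iteration 2/4 --
  FD 20: (20,0) -> (40,0) [heading=0, draw]
  PD: pen down
  -- iteration 3/4 --
  FD 20: (40,0) -> (60,0) [heading=0, draw]
  PD: pen down
  -- iteration 4/4 --
  FD 20: (60,0) -> (80,0) [heading=0, draw]
  PD: pen down
]
Final: pos=(80,0), heading=0, 4 segment(s) drawn

Segment lengths:
  seg 1: (0,0) -> (20,0), length = 20
  seg 2: (20,0) -> (40,0), length = 20
  seg 3: (40,0) -> (60,0), length = 20
  seg 4: (60,0) -> (80,0), length = 20
Total = 80

Answer: 80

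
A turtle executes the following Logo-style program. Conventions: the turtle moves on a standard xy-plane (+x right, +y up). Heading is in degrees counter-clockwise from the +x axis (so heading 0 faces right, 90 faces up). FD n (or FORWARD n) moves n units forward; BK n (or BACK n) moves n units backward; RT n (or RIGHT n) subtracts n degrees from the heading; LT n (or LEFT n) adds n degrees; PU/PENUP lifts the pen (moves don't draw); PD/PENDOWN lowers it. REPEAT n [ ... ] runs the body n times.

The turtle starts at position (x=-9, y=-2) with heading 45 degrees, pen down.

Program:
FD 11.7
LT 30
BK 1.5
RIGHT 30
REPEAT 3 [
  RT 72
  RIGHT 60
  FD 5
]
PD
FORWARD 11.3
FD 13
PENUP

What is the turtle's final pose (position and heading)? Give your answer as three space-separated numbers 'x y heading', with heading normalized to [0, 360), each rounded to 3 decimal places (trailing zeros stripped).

Executing turtle program step by step:
Start: pos=(-9,-2), heading=45, pen down
FD 11.7: (-9,-2) -> (-0.727,6.273) [heading=45, draw]
LT 30: heading 45 -> 75
BK 1.5: (-0.727,6.273) -> (-1.115,4.824) [heading=75, draw]
RT 30: heading 75 -> 45
REPEAT 3 [
  -- iteration 1/3 --
  RT 72: heading 45 -> 333
  RT 60: heading 333 -> 273
  FD 5: (-1.115,4.824) -> (-0.853,-0.169) [heading=273, draw]
  -- iteration 2/3 --
  RT 72: heading 273 -> 201
  RT 60: heading 201 -> 141
  FD 5: (-0.853,-0.169) -> (-4.739,2.978) [heading=141, draw]
  -- iteration 3/3 --
  RT 72: heading 141 -> 69
  RT 60: heading 69 -> 9
  FD 5: (-4.739,2.978) -> (0.199,3.76) [heading=9, draw]
]
PD: pen down
FD 11.3: (0.199,3.76) -> (11.36,5.528) [heading=9, draw]
FD 13: (11.36,5.528) -> (24.2,7.561) [heading=9, draw]
PU: pen up
Final: pos=(24.2,7.561), heading=9, 7 segment(s) drawn

Answer: 24.2 7.561 9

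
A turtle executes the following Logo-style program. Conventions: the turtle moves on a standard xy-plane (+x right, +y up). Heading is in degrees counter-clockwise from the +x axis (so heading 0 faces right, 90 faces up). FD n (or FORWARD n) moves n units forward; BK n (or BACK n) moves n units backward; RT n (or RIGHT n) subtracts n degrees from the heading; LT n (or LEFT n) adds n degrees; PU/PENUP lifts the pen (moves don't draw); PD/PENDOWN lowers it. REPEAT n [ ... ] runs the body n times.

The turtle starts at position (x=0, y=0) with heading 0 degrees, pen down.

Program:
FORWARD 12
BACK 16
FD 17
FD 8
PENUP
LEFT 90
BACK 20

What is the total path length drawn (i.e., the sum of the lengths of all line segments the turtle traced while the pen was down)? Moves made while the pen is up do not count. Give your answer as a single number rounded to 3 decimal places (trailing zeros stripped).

Answer: 53

Derivation:
Executing turtle program step by step:
Start: pos=(0,0), heading=0, pen down
FD 12: (0,0) -> (12,0) [heading=0, draw]
BK 16: (12,0) -> (-4,0) [heading=0, draw]
FD 17: (-4,0) -> (13,0) [heading=0, draw]
FD 8: (13,0) -> (21,0) [heading=0, draw]
PU: pen up
LT 90: heading 0 -> 90
BK 20: (21,0) -> (21,-20) [heading=90, move]
Final: pos=(21,-20), heading=90, 4 segment(s) drawn

Segment lengths:
  seg 1: (0,0) -> (12,0), length = 12
  seg 2: (12,0) -> (-4,0), length = 16
  seg 3: (-4,0) -> (13,0), length = 17
  seg 4: (13,0) -> (21,0), length = 8
Total = 53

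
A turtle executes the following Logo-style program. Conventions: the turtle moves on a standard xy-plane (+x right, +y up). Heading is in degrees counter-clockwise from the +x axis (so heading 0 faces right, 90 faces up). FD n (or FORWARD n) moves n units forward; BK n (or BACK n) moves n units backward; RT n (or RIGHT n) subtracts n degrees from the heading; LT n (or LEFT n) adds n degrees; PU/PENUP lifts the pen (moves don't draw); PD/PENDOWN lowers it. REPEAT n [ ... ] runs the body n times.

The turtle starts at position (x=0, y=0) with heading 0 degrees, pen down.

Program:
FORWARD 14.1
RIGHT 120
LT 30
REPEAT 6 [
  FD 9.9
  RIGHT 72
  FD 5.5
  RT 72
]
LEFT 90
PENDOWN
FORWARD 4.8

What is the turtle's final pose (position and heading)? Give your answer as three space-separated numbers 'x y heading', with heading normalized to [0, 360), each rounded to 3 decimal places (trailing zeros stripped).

Answer: 4.986 -14.421 216

Derivation:
Executing turtle program step by step:
Start: pos=(0,0), heading=0, pen down
FD 14.1: (0,0) -> (14.1,0) [heading=0, draw]
RT 120: heading 0 -> 240
LT 30: heading 240 -> 270
REPEAT 6 [
  -- iteration 1/6 --
  FD 9.9: (14.1,0) -> (14.1,-9.9) [heading=270, draw]
  RT 72: heading 270 -> 198
  FD 5.5: (14.1,-9.9) -> (8.869,-11.6) [heading=198, draw]
  RT 72: heading 198 -> 126
  -- iteration 2/6 --
  FD 9.9: (8.869,-11.6) -> (3.05,-3.59) [heading=126, draw]
  RT 72: heading 126 -> 54
  FD 5.5: (3.05,-3.59) -> (6.283,0.859) [heading=54, draw]
  RT 72: heading 54 -> 342
  -- iteration 3/6 --
  FD 9.9: (6.283,0.859) -> (15.698,-2.2) [heading=342, draw]
  RT 72: heading 342 -> 270
  FD 5.5: (15.698,-2.2) -> (15.698,-7.7) [heading=270, draw]
  RT 72: heading 270 -> 198
  -- iteration 4/6 --
  FD 9.9: (15.698,-7.7) -> (6.283,-10.759) [heading=198, draw]
  RT 72: heading 198 -> 126
  FD 5.5: (6.283,-10.759) -> (3.05,-6.31) [heading=126, draw]
  RT 72: heading 126 -> 54
  -- iteration 5/6 --
  FD 9.9: (3.05,-6.31) -> (8.869,1.7) [heading=54, draw]
  RT 72: heading 54 -> 342
  FD 5.5: (8.869,1.7) -> (14.1,0) [heading=342, draw]
  RT 72: heading 342 -> 270
  -- iteration 6/6 --
  FD 9.9: (14.1,0) -> (14.1,-9.9) [heading=270, draw]
  RT 72: heading 270 -> 198
  FD 5.5: (14.1,-9.9) -> (8.869,-11.6) [heading=198, draw]
  RT 72: heading 198 -> 126
]
LT 90: heading 126 -> 216
PD: pen down
FD 4.8: (8.869,-11.6) -> (4.986,-14.421) [heading=216, draw]
Final: pos=(4.986,-14.421), heading=216, 14 segment(s) drawn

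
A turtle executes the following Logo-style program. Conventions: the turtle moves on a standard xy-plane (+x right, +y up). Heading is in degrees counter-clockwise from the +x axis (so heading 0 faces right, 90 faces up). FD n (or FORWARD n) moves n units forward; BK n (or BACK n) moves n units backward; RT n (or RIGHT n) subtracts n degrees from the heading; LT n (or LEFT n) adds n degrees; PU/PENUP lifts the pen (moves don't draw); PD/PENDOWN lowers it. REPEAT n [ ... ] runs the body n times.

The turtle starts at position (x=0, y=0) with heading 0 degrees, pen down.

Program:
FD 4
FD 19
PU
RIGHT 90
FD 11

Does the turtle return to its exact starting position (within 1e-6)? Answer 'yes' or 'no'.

Executing turtle program step by step:
Start: pos=(0,0), heading=0, pen down
FD 4: (0,0) -> (4,0) [heading=0, draw]
FD 19: (4,0) -> (23,0) [heading=0, draw]
PU: pen up
RT 90: heading 0 -> 270
FD 11: (23,0) -> (23,-11) [heading=270, move]
Final: pos=(23,-11), heading=270, 2 segment(s) drawn

Start position: (0, 0)
Final position: (23, -11)
Distance = 25.495; >= 1e-6 -> NOT closed

Answer: no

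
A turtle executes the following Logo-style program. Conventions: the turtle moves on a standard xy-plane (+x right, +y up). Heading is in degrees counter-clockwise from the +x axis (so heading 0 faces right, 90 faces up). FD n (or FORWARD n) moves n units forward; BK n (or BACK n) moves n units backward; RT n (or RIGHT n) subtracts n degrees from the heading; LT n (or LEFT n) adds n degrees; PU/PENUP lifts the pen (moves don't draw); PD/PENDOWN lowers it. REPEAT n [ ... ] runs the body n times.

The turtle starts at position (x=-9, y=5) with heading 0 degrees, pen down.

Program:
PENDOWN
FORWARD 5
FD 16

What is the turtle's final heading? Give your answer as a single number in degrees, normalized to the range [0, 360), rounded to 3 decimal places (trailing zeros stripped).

Answer: 0

Derivation:
Executing turtle program step by step:
Start: pos=(-9,5), heading=0, pen down
PD: pen down
FD 5: (-9,5) -> (-4,5) [heading=0, draw]
FD 16: (-4,5) -> (12,5) [heading=0, draw]
Final: pos=(12,5), heading=0, 2 segment(s) drawn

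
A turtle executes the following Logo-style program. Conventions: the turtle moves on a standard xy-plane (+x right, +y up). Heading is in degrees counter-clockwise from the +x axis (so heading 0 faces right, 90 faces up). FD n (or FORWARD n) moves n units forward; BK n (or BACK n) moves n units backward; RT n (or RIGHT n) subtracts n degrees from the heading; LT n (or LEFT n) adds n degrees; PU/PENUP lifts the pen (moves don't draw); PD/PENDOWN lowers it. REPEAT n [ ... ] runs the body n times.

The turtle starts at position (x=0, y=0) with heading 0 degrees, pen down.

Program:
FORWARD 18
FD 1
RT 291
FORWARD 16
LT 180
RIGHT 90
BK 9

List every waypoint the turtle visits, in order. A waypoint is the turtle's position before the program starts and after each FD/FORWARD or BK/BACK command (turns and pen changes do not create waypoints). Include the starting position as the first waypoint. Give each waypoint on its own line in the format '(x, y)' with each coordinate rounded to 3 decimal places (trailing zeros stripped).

Answer: (0, 0)
(18, 0)
(19, 0)
(24.734, 14.937)
(33.136, 11.712)

Derivation:
Executing turtle program step by step:
Start: pos=(0,0), heading=0, pen down
FD 18: (0,0) -> (18,0) [heading=0, draw]
FD 1: (18,0) -> (19,0) [heading=0, draw]
RT 291: heading 0 -> 69
FD 16: (19,0) -> (24.734,14.937) [heading=69, draw]
LT 180: heading 69 -> 249
RT 90: heading 249 -> 159
BK 9: (24.734,14.937) -> (33.136,11.712) [heading=159, draw]
Final: pos=(33.136,11.712), heading=159, 4 segment(s) drawn
Waypoints (5 total):
(0, 0)
(18, 0)
(19, 0)
(24.734, 14.937)
(33.136, 11.712)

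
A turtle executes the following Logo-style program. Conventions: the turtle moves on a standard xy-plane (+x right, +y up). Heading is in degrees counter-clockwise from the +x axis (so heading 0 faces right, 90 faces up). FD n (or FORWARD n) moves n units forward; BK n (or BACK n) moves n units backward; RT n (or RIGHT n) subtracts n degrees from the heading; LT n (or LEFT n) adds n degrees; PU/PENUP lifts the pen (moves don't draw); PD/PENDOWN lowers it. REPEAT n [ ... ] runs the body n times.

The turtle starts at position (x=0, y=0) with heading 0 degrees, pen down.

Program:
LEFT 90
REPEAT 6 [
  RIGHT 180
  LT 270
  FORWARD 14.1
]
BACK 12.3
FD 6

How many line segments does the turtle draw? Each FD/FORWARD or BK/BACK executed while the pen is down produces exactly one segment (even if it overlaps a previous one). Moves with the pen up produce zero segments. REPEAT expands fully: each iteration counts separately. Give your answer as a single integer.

Executing turtle program step by step:
Start: pos=(0,0), heading=0, pen down
LT 90: heading 0 -> 90
REPEAT 6 [
  -- iteration 1/6 --
  RT 180: heading 90 -> 270
  LT 270: heading 270 -> 180
  FD 14.1: (0,0) -> (-14.1,0) [heading=180, draw]
  -- iteration 2/6 --
  RT 180: heading 180 -> 0
  LT 270: heading 0 -> 270
  FD 14.1: (-14.1,0) -> (-14.1,-14.1) [heading=270, draw]
  -- iteration 3/6 --
  RT 180: heading 270 -> 90
  LT 270: heading 90 -> 0
  FD 14.1: (-14.1,-14.1) -> (0,-14.1) [heading=0, draw]
  -- iteration 4/6 --
  RT 180: heading 0 -> 180
  LT 270: heading 180 -> 90
  FD 14.1: (0,-14.1) -> (0,0) [heading=90, draw]
  -- iteration 5/6 --
  RT 180: heading 90 -> 270
  LT 270: heading 270 -> 180
  FD 14.1: (0,0) -> (-14.1,0) [heading=180, draw]
  -- iteration 6/6 --
  RT 180: heading 180 -> 0
  LT 270: heading 0 -> 270
  FD 14.1: (-14.1,0) -> (-14.1,-14.1) [heading=270, draw]
]
BK 12.3: (-14.1,-14.1) -> (-14.1,-1.8) [heading=270, draw]
FD 6: (-14.1,-1.8) -> (-14.1,-7.8) [heading=270, draw]
Final: pos=(-14.1,-7.8), heading=270, 8 segment(s) drawn
Segments drawn: 8

Answer: 8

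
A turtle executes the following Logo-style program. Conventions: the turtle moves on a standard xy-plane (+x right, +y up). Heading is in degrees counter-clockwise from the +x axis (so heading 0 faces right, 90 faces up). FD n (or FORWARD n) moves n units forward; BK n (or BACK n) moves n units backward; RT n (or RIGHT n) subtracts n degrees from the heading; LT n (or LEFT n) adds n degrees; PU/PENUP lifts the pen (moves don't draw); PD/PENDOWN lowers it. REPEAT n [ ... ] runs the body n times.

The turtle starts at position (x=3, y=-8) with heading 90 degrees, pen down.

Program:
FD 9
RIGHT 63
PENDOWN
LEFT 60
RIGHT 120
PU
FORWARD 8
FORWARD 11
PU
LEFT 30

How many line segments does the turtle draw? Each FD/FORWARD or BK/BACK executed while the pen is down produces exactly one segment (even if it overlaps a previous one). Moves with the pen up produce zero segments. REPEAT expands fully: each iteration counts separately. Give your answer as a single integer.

Answer: 1

Derivation:
Executing turtle program step by step:
Start: pos=(3,-8), heading=90, pen down
FD 9: (3,-8) -> (3,1) [heading=90, draw]
RT 63: heading 90 -> 27
PD: pen down
LT 60: heading 27 -> 87
RT 120: heading 87 -> 327
PU: pen up
FD 8: (3,1) -> (9.709,-3.357) [heading=327, move]
FD 11: (9.709,-3.357) -> (18.935,-9.348) [heading=327, move]
PU: pen up
LT 30: heading 327 -> 357
Final: pos=(18.935,-9.348), heading=357, 1 segment(s) drawn
Segments drawn: 1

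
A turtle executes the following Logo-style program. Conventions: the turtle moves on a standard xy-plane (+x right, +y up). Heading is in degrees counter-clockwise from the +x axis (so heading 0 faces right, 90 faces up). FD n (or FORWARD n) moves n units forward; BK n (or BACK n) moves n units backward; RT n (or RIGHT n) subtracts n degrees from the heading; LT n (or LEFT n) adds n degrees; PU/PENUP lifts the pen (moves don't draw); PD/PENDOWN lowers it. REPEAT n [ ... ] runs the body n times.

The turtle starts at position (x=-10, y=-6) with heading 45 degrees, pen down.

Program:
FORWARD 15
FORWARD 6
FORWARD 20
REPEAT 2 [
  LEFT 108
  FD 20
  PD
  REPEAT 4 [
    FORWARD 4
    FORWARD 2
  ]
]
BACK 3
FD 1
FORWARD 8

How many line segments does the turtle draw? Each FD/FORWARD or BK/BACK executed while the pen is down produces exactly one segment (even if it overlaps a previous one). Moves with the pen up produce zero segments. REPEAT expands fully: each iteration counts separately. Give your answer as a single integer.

Answer: 24

Derivation:
Executing turtle program step by step:
Start: pos=(-10,-6), heading=45, pen down
FD 15: (-10,-6) -> (0.607,4.607) [heading=45, draw]
FD 6: (0.607,4.607) -> (4.849,8.849) [heading=45, draw]
FD 20: (4.849,8.849) -> (18.991,22.991) [heading=45, draw]
REPEAT 2 [
  -- iteration 1/2 --
  LT 108: heading 45 -> 153
  FD 20: (18.991,22.991) -> (1.171,32.071) [heading=153, draw]
  PD: pen down
  REPEAT 4 [
    -- iteration 1/4 --
    FD 4: (1.171,32.071) -> (-2.393,33.887) [heading=153, draw]
    FD 2: (-2.393,33.887) -> (-4.175,34.795) [heading=153, draw]
    -- iteration 2/4 --
    FD 4: (-4.175,34.795) -> (-7.739,36.611) [heading=153, draw]
    FD 2: (-7.739,36.611) -> (-9.521,37.519) [heading=153, draw]
    -- iteration 3/4 --
    FD 4: (-9.521,37.519) -> (-13.085,39.335) [heading=153, draw]
    FD 2: (-13.085,39.335) -> (-14.867,40.243) [heading=153, draw]
    -- iteration 4/4 --
    FD 4: (-14.867,40.243) -> (-18.431,42.059) [heading=153, draw]
    FD 2: (-18.431,42.059) -> (-20.213,42.967) [heading=153, draw]
  ]
  -- iteration 2/2 --
  LT 108: heading 153 -> 261
  FD 20: (-20.213,42.967) -> (-23.342,23.213) [heading=261, draw]
  PD: pen down
  REPEAT 4 [
    -- iteration 1/4 --
    FD 4: (-23.342,23.213) -> (-23.967,19.262) [heading=261, draw]
    FD 2: (-23.967,19.262) -> (-24.28,17.287) [heading=261, draw]
    -- iteration 2/4 --
    FD 4: (-24.28,17.287) -> (-24.906,13.336) [heading=261, draw]
    FD 2: (-24.906,13.336) -> (-25.219,11.361) [heading=261, draw]
    -- iteration 3/4 --
    FD 4: (-25.219,11.361) -> (-25.845,7.41) [heading=261, draw]
    FD 2: (-25.845,7.41) -> (-26.157,5.435) [heading=261, draw]
    -- iteration 4/4 --
    FD 4: (-26.157,5.435) -> (-26.783,1.484) [heading=261, draw]
    FD 2: (-26.783,1.484) -> (-27.096,-0.491) [heading=261, draw]
  ]
]
BK 3: (-27.096,-0.491) -> (-26.627,2.472) [heading=261, draw]
FD 1: (-26.627,2.472) -> (-26.783,1.484) [heading=261, draw]
FD 8: (-26.783,1.484) -> (-28.035,-6.417) [heading=261, draw]
Final: pos=(-28.035,-6.417), heading=261, 24 segment(s) drawn
Segments drawn: 24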